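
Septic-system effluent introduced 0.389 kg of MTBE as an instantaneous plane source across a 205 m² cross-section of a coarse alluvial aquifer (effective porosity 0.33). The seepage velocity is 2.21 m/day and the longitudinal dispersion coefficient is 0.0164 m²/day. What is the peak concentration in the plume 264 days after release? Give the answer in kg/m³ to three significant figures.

The peak of an instantaneous 1D plume sits at x = vt; there the Gaussian factor is 1 and C_max = M/(n_e·A·√(4πDt)), where n_e·A is the pore area the mass is dissolved in.
√(4πDt) = √(4π × 0.0164 × 264) = 7.376 m, so C_max = 0.389/(0.33 × 205 × 7.376) = 0.000780 kg/m³.

0.000780 kg/m³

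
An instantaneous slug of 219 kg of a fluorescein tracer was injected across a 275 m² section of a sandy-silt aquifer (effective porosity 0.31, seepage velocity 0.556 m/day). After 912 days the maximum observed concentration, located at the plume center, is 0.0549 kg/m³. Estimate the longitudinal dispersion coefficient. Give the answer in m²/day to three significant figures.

At the plume center C_max = M/(n_e·A·√(4πDt)), so D = M²/(4πt·(n_e·A·C_max)²).
n_e·A·C_max = 0.31 × 275 × 0.0549 = 4.680 kg/m.
D = 219²/(4π × 912 × 4.680²) = 0.191 m²/day.

0.191 m²/day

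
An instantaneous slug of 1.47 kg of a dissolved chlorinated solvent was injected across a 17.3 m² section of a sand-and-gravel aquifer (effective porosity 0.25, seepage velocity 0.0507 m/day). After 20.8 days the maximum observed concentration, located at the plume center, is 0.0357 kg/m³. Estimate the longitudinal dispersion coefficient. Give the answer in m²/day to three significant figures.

At the plume center C_max = M/(n_e·A·√(4πDt)), so D = M²/(4πt·(n_e·A·C_max)²).
n_e·A·C_max = 0.25 × 17.3 × 0.0357 = 0.1544 kg/m.
D = 1.47²/(4π × 20.8 × 0.1544²) = 0.347 m²/day.

0.347 m²/day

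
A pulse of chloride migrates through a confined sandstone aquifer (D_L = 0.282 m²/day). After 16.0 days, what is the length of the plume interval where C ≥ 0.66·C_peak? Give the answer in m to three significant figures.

5.48 m

The plume is Gaussian with σ = √(2Dt) = √(2 × 0.282 × 16.0) = 3.004 m.
C/C_peak = exp(−Δx²/(2σ²)) = 0.66 ⇒ Δx = σ·√(−2 ln 0.66) = 3.004 × 0.9116 = 2.738 m.
Width = 2Δx = 5.48 m.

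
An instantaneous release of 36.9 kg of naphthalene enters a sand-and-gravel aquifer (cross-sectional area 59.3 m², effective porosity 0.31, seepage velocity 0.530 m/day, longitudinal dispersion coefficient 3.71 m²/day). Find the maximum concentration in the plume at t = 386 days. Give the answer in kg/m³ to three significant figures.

0.0150 kg/m³

The peak of an instantaneous 1D plume sits at x = vt; there the Gaussian factor is 1 and C_max = M/(n_e·A·√(4πDt)), where n_e·A is the pore area the mass is dissolved in.
√(4πDt) = √(4π × 3.71 × 386) = 134.1 m, so C_max = 36.9/(0.31 × 59.3 × 134.1) = 0.0150 kg/m³.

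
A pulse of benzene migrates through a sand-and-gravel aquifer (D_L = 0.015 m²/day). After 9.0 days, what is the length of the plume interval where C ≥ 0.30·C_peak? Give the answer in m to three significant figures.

1.61 m

The plume is Gaussian with σ = √(2Dt) = √(2 × 0.015 × 9.0) = 0.5196 m.
C/C_peak = exp(−Δx²/(2σ²)) = 0.30 ⇒ Δx = σ·√(−2 ln 0.30) = 0.5196 × 1.552 = 0.8064 m.
Width = 2Δx = 1.61 m.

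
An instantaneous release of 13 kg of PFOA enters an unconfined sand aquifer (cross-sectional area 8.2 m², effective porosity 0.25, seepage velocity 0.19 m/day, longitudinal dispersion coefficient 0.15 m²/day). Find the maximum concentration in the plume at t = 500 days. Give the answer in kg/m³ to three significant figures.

The peak of an instantaneous 1D plume sits at x = vt; there the Gaussian factor is 1 and C_max = M/(n_e·A·√(4πDt)), where n_e·A is the pore area the mass is dissolved in.
√(4πDt) = √(4π × 0.15 × 500) = 30.70 m, so C_max = 13/(0.25 × 8.2 × 30.70) = 0.207 kg/m³.

0.207 kg/m³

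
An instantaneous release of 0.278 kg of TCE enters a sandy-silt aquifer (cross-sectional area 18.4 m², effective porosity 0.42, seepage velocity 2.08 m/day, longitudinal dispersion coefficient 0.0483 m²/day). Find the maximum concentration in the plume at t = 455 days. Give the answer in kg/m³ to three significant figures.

0.00216 kg/m³

The peak of an instantaneous 1D plume sits at x = vt; there the Gaussian factor is 1 and C_max = M/(n_e·A·√(4πDt)), where n_e·A is the pore area the mass is dissolved in.
√(4πDt) = √(4π × 0.0483 × 455) = 16.62 m, so C_max = 0.278/(0.42 × 18.4 × 16.62) = 0.00216 kg/m³.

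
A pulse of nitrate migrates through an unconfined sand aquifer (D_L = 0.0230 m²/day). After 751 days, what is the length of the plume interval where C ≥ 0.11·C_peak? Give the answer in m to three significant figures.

The plume is Gaussian with σ = √(2Dt) = √(2 × 0.0230 × 751) = 5.878 m.
C/C_peak = exp(−Δx²/(2σ²)) = 0.11 ⇒ Δx = σ·√(−2 ln 0.11) = 5.878 × 2.101 = 12.35 m.
Width = 2Δx = 24.7 m.

24.7 m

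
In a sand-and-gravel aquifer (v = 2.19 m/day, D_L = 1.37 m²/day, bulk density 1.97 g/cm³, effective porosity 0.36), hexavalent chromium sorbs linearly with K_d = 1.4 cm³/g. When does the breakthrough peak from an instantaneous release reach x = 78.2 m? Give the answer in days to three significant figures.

307 days

Retardation factor R = 1 + ρ_b·K_d/n = 1 + 1.97 × 1.4/0.36 = 8.661.
Sorption retards both mechanisms: v_R = v/R = 0.2529 m/day, D_R = D/R = 0.1582 m²/day.
Peak time from v_R²t² + 2D_R t − x² = 0: t = (√(D_R² + v_R²x²) − D_R)/v_R².
√(D_R² + v_R²x²) = √(0.1582² + 0.2529² × 78.2²) = 19.78; v_R² = 0.06396.
t = (19.78 − 0.1582)/0.06396 = 307 days.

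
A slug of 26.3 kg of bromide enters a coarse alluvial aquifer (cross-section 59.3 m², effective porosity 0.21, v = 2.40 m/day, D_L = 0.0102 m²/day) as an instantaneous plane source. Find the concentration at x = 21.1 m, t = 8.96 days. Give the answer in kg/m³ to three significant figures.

For an instantaneous plane source, C(x,t) = M/(n_e·A·√(4πDt)) · exp(−(x−vt)²/(4Dt)), with n_e·A the pore (flow) area.
Plume center vt = 2.40 × 8.96 = 21.504 m, so the well at 21.1 m is 0.404 m upgradient of the peak.
√(4πDt) = 1.072 m, giving peak height M/(n_e·A·√(4πDt)) = 26.3/(0.21 × 59.3 × 1.072) = 1.970 kg/m³.
(x−vt)²/(4Dt) = (-0.404)²/(4 × 0.0102 × 8.96) = 0.4465; exp(−0.4465) = 0.6399.
C = 1.970 × 0.6399 = 1.26 kg/m³.

1.26 kg/m³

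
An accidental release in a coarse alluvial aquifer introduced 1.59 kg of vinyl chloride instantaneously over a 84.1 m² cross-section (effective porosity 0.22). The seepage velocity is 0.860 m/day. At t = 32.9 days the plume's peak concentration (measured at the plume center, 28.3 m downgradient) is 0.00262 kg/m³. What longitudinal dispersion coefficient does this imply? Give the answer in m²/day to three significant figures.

At the plume center C_max = M/(n_e·A·√(4πDt)), so D = M²/(4πt·(n_e·A·C_max)²).
n_e·A·C_max = 0.22 × 84.1 × 0.00262 = 0.04848 kg/m.
D = 1.59²/(4π × 32.9 × 0.04848²) = 2.60 m²/day.

2.60 m²/day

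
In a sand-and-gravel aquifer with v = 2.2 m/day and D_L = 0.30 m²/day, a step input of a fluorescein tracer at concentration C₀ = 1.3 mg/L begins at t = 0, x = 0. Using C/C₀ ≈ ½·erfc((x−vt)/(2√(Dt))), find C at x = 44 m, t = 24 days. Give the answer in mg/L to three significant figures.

For a continuous step input, C/C₀ ≈ ½·erfc((x−vt)/(2√(Dt))).
vt = 2.2 × 24 = 52.8 m and 2√(Dt) = 2√(0.30 × 24) = 5.367 m.
Argument (x−vt)/(2√(Dt)) = (44 − 52.8)/5.367 = -1.640; ½·erfc(-1.640) = 0.9898.
C = 1.3 × 0.9898 = 1.29 mg/L.

1.29 mg/L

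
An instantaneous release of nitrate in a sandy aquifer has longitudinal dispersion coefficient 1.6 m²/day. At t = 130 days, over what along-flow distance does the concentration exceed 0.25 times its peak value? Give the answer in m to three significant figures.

67.9 m

The plume is Gaussian with σ = √(2Dt) = √(2 × 1.6 × 130) = 20.40 m.
C/C_peak = exp(−Δx²/(2σ²)) = 0.25 ⇒ Δx = σ·√(−2 ln 0.25) = 20.40 × 1.665 = 33.97 m.
Width = 2Δx = 67.9 m.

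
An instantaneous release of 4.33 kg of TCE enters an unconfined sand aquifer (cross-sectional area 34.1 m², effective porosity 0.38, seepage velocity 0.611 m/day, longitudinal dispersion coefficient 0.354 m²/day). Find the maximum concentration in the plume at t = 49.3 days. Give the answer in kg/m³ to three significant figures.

The peak of an instantaneous 1D plume sits at x = vt; there the Gaussian factor is 1 and C_max = M/(n_e·A·√(4πDt)), where n_e·A is the pore area the mass is dissolved in.
√(4πDt) = √(4π × 0.354 × 49.3) = 14.81 m, so C_max = 4.33/(0.38 × 34.1 × 14.81) = 0.0226 kg/m³.

0.0226 kg/m³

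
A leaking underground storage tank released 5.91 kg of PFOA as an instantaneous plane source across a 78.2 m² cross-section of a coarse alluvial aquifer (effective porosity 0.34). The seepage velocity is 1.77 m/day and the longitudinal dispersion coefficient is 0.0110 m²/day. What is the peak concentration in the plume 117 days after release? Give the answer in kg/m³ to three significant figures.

The peak of an instantaneous 1D plume sits at x = vt; there the Gaussian factor is 1 and C_max = M/(n_e·A·√(4πDt)), where n_e·A is the pore area the mass is dissolved in.
√(4πDt) = √(4π × 0.0110 × 117) = 4.022 m, so C_max = 5.91/(0.34 × 78.2 × 4.022) = 0.0553 kg/m³.

0.0553 kg/m³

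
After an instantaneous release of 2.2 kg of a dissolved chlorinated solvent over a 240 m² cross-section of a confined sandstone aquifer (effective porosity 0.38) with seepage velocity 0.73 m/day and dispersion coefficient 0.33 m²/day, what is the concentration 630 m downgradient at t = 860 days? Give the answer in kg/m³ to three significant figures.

For an instantaneous plane source, C(x,t) = M/(n_e·A·√(4πDt)) · exp(−(x−vt)²/(4Dt)), with n_e·A the pore (flow) area.
Plume center vt = 0.73 × 860 = 627.8 m, so the well at 630 m is 2.2 m downgradient of the peak.
√(4πDt) = 59.72 m, giving peak height M/(n_e·A·√(4πDt)) = 2.2/(0.38 × 240 × 59.72) = 0.0004039 kg/m³.
(x−vt)²/(4Dt) = (2.2)²/(4 × 0.33 × 860) = 0.004264; exp(−0.004264) = 0.9957.
C = 0.0004039 × 0.9957 = 0.000402 kg/m³.

0.000402 kg/m³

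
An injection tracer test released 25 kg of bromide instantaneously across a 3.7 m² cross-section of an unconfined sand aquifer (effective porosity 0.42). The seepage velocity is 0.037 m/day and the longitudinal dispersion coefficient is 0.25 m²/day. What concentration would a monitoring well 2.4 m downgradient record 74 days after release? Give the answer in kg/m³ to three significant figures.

For an instantaneous plane source, C(x,t) = M/(n_e·A·√(4πDt)) · exp(−(x−vt)²/(4Dt)), with n_e·A the pore (flow) area.
Plume center vt = 0.037 × 74 = 2.738 m, so the well at 2.4 m is 0.338 m upgradient of the peak.
√(4πDt) = 15.25 m, giving peak height M/(n_e·A·√(4πDt)) = 25/(0.42 × 3.7 × 15.25) = 1.055 kg/m³.
(x−vt)²/(4Dt) = (-0.338)²/(4 × 0.25 × 74) = 0.001544; exp(−0.001544) = 0.9985.
C = 1.055 × 0.9985 = 1.05 kg/m³.

1.05 kg/m³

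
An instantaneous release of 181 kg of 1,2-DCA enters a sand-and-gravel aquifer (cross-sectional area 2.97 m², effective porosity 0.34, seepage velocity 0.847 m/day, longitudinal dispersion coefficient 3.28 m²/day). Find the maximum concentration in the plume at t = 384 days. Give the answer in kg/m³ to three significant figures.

The peak of an instantaneous 1D plume sits at x = vt; there the Gaussian factor is 1 and C_max = M/(n_e·A·√(4πDt)), where n_e·A is the pore area the mass is dissolved in.
√(4πDt) = √(4π × 3.28 × 384) = 125.8 m, so C_max = 181/(0.34 × 2.97 × 125.8) = 1.42 kg/m³.

1.42 kg/m³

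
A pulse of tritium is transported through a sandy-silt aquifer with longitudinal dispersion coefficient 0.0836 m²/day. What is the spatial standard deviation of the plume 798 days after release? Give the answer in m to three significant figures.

Dispersive spreading gives a Gaussian with σ² = 2Dt; advection only shifts the center.
σ = √(2 × 0.0836 × 798) = 11.6 m.

11.6 m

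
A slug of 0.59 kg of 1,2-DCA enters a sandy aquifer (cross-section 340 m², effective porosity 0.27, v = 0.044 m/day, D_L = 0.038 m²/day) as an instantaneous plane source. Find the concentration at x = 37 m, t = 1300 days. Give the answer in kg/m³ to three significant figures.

For an instantaneous plane source, C(x,t) = M/(n_e·A·√(4πDt)) · exp(−(x−vt)²/(4Dt)), with n_e·A the pore (flow) area.
Plume center vt = 0.044 × 1300 = 57.2 m, so the well at 37 m is 20.2 m upgradient of the peak.
√(4πDt) = 24.92 m, giving peak height M/(n_e·A·√(4πDt)) = 0.59/(0.27 × 340 × 24.92) = 0.0002579 kg/m³.
(x−vt)²/(4Dt) = (-20.2)²/(4 × 0.038 × 1300) = 2.065; exp(−2.065) = 0.1268.
C = 0.0002579 × 0.1268 = 3.27e-05 kg/m³.

3.27e-05 kg/m³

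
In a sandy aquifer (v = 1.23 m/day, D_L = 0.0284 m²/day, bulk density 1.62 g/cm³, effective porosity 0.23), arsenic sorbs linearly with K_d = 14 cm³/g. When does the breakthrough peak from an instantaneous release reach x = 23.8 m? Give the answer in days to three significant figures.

1930 days

Retardation factor R = 1 + ρ_b·K_d/n = 1 + 1.62 × 14/0.23 = 99.61.
Sorption retards both mechanisms: v_R = v/R = 0.01235 m/day, D_R = D/R = 0.0002851 m²/day.
Peak time from v_R²t² + 2D_R t − x² = 0: t = (√(D_R² + v_R²x²) − D_R)/v_R².
√(D_R² + v_R²x²) = √(0.0002851² + 0.01235² × 23.8²) = 0.2939; v_R² = 0.0001525.
t = (0.2939 − 0.0002851)/0.0001525 = 1930 days.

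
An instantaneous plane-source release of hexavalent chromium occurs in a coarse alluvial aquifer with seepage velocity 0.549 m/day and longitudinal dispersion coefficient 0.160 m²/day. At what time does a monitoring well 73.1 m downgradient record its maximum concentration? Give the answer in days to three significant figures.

133 days

For the 1D instantaneous-source solution, setting ∂C/∂t = 0 at fixed x gives v²t² + 2Dt − x² = 0, so t = (√(D² + v²x²) − D)/v².
√(D² + v²x²) = √(0.160² + 0.549² × 73.1²) = 40.13; v² = 0.301401.
t = (40.13 − 0.160)/0.301401 = 133 days (vs. the pure-advection estimate x/v = 133 d).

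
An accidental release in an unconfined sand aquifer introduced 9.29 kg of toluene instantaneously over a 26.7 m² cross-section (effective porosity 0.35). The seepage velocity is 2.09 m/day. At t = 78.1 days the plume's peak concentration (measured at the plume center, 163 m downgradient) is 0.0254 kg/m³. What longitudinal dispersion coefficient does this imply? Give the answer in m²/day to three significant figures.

At the plume center C_max = M/(n_e·A·√(4πDt)), so D = M²/(4πt·(n_e·A·C_max)²).
n_e·A·C_max = 0.35 × 26.7 × 0.0254 = 0.2374 kg/m.
D = 9.29²/(4π × 78.1 × 0.2374²) = 1.56 m²/day.

1.56 m²/day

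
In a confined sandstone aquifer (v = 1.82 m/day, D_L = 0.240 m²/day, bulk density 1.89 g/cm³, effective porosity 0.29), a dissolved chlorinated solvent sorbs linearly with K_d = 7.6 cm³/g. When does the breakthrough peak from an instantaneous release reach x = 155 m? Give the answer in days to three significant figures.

4300 days

Retardation factor R = 1 + ρ_b·K_d/n = 1 + 1.89 × 7.6/0.29 = 50.53.
Sorption retards both mechanisms: v_R = v/R = 0.03602 m/day, D_R = D/R = 0.004750 m²/day.
Peak time from v_R²t² + 2D_R t − x² = 0: t = (√(D_R² + v_R²x²) − D_R)/v_R².
√(D_R² + v_R²x²) = √(0.004750² + 0.03602² × 155²) = 5.583; v_R² = 0.001297.
t = (5.583 − 0.004750)/0.001297 = 4300 days.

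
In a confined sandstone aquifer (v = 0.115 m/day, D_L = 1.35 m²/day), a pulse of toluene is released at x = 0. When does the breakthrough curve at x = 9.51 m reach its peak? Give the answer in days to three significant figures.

29.3 days

For the 1D instantaneous-source solution, setting ∂C/∂t = 0 at fixed x gives v²t² + 2Dt − x² = 0, so t = (√(D² + v²x²) − D)/v².
√(D² + v²x²) = √(1.35² + 0.115² × 9.51²) = 1.737; v² = 0.013225.
t = (1.737 − 1.35)/0.013225 = 29.3 days (vs. the pure-advection estimate x/v = 82.7 d).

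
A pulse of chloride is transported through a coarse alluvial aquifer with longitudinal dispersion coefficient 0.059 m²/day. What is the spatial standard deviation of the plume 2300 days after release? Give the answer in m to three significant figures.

16.5 m

Dispersive spreading gives a Gaussian with σ² = 2Dt; advection only shifts the center.
σ = √(2 × 0.059 × 2300) = 16.5 m.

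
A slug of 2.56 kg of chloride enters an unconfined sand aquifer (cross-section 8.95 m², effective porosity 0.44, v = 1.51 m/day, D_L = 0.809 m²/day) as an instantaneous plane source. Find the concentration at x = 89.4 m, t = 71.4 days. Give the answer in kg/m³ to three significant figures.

0.00556 kg/m³

For an instantaneous plane source, C(x,t) = M/(n_e·A·√(4πDt)) · exp(−(x−vt)²/(4Dt)), with n_e·A the pore (flow) area.
Plume center vt = 1.51 × 71.4 = 107.814 m, so the well at 89.4 m is 18.414 m upgradient of the peak.
√(4πDt) = 26.94 m, giving peak height M/(n_e·A·√(4πDt)) = 2.56/(0.44 × 8.95 × 26.94) = 0.02413 kg/m³.
(x−vt)²/(4Dt) = (-18.414)²/(4 × 0.809 × 71.4) = 1.468; exp(−1.468) = 0.2304.
C = 0.02413 × 0.2304 = 0.00556 kg/m³.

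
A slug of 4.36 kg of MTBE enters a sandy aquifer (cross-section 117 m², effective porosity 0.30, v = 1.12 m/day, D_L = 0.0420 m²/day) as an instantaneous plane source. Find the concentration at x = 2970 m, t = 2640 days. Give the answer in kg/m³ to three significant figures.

For an instantaneous plane source, C(x,t) = M/(n_e·A·√(4πDt)) · exp(−(x−vt)²/(4Dt)), with n_e·A the pore (flow) area.
Plume center vt = 1.12 × 2640 = 2956.8 m, so the well at 2970 m is 13.2 m downgradient of the peak.
√(4πDt) = 37.33 m, giving peak height M/(n_e·A·√(4πDt)) = 4.36/(0.30 × 117 × 37.33) = 0.003328 kg/m³.
(x−vt)²/(4Dt) = (13.2)²/(4 × 0.0420 × 2640) = 0.3929; exp(−0.3929) = 0.6751.
C = 0.003328 × 0.6751 = 0.00225 kg/m³.

0.00225 kg/m³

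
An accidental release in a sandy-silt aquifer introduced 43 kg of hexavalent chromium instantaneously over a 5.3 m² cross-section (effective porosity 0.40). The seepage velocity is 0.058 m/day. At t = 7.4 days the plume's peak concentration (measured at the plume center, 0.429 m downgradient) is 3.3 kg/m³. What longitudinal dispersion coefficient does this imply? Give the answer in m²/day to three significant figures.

At the plume center C_max = M/(n_e·A·√(4πDt)), so D = M²/(4πt·(n_e·A·C_max)²).
n_e·A·C_max = 0.40 × 5.3 × 3.3 = 6.996 kg/m.
D = 43²/(4π × 7.4 × 6.996²) = 0.406 m²/day.

0.406 m²/day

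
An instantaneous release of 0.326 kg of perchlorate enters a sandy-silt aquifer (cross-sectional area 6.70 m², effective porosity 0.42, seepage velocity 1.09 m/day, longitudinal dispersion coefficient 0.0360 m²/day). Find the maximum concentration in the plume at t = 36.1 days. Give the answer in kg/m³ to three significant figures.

0.0287 kg/m³

The peak of an instantaneous 1D plume sits at x = vt; there the Gaussian factor is 1 and C_max = M/(n_e·A·√(4πDt)), where n_e·A is the pore area the mass is dissolved in.
√(4πDt) = √(4π × 0.0360 × 36.1) = 4.041 m, so C_max = 0.326/(0.42 × 6.70 × 4.041) = 0.0287 kg/m³.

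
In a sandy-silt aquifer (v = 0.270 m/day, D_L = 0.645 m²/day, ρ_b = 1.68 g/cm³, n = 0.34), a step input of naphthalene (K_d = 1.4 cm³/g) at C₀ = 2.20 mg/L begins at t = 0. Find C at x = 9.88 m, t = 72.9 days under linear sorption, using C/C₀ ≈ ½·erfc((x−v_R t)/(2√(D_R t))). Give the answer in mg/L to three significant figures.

0.0351 mg/L

Retardation factor R = 1 + ρ_b·K_d/n = 1 + 1.68 × 1.4/0.34 = 7.918.
Sorption retards both mechanisms: v_R = v/R = 0.03410 m/day, D_R = D/R = 0.08146 m²/day.
v_R·t = 0.03410 × 72.9 = 2.48589 m; 2√(D_R t) = 4.874 m; argument = (9.88 − 2.48589)/4.874 = 1.517.
C = C₀ × ½·erfc(1.517) = 2.20 × 0.01596 = 0.0351 mg/L.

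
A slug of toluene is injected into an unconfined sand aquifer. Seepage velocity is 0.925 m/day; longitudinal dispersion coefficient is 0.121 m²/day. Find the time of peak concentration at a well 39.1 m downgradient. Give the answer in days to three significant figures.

42.1 days

For the 1D instantaneous-source solution, setting ∂C/∂t = 0 at fixed x gives v²t² + 2Dt − x² = 0, so t = (√(D² + v²x²) − D)/v².
√(D² + v²x²) = √(0.121² + 0.925² × 39.1²) = 36.17; v² = 0.855625.
t = (36.17 − 0.121)/0.855625 = 42.1 days (vs. the pure-advection estimate x/v = 42.3 d).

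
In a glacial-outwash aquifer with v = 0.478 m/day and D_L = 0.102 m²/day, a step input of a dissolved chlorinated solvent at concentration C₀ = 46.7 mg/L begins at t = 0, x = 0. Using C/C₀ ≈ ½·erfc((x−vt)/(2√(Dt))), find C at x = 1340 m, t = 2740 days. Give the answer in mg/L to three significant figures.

4.68 mg/L

For a continuous step input, C/C₀ ≈ ½·erfc((x−vt)/(2√(Dt))).
vt = 0.478 × 2740 = 1309.72 m and 2√(Dt) = 2√(0.102 × 2740) = 33.44 m.
Argument (x−vt)/(2√(Dt)) = (1340 − 1309.72)/33.44 = 0.9055; ½·erfc(0.9055) = 0.1002.
C = 46.7 × 0.1002 = 4.68 mg/L.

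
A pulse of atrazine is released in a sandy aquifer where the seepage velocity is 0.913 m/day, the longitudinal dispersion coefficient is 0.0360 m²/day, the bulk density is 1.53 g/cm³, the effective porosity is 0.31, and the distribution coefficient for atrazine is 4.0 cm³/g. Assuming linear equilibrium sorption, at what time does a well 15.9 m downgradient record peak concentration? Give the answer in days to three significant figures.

360 days

Retardation factor R = 1 + ρ_b·K_d/n = 1 + 1.53 × 4.0/0.31 = 20.74.
Sorption retards both mechanisms: v_R = v/R = 0.04402 m/day, D_R = D/R = 0.001736 m²/day.
Peak time from v_R²t² + 2D_R t − x² = 0: t = (√(D_R² + v_R²x²) − D_R)/v_R².
√(D_R² + v_R²x²) = √(0.001736² + 0.04402² × 15.9²) = 0.6999; v_R² = 0.001938.
t = (0.6999 − 0.001736)/0.001938 = 360 days.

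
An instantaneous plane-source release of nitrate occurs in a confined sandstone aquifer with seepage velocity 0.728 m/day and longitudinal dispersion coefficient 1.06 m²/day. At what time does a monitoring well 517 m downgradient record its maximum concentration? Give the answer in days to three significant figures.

708 days

For the 1D instantaneous-source solution, setting ∂C/∂t = 0 at fixed x gives v²t² + 2Dt − x² = 0, so t = (√(D² + v²x²) − D)/v².
√(D² + v²x²) = √(1.06² + 0.728² × 517²) = 376.4; v² = 0.529984.
t = (376.4 − 1.06)/0.529984 = 708 days (vs. the pure-advection estimate x/v = 710 d).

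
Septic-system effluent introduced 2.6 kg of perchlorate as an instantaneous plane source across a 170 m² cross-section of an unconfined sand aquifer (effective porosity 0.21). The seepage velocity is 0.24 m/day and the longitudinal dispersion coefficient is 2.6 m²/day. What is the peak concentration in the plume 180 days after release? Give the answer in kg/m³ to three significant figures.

The peak of an instantaneous 1D plume sits at x = vt; there the Gaussian factor is 1 and C_max = M/(n_e·A·√(4πDt)), where n_e·A is the pore area the mass is dissolved in.
√(4πDt) = √(4π × 2.6 × 180) = 76.69 m, so C_max = 2.6/(0.21 × 170 × 76.69) = 0.000950 kg/m³.

0.000950 kg/m³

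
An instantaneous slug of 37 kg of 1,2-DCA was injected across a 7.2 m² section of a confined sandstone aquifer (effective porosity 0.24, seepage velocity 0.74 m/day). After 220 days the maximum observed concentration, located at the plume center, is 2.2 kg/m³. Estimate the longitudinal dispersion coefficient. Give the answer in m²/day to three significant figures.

At the plume center C_max = M/(n_e·A·√(4πDt)), so D = M²/(4πt·(n_e·A·C_max)²).
n_e·A·C_max = 0.24 × 7.2 × 2.2 = 3.802 kg/m.
D = 37²/(4π × 220 × 3.802²) = 0.0343 m²/day.

0.0343 m²/day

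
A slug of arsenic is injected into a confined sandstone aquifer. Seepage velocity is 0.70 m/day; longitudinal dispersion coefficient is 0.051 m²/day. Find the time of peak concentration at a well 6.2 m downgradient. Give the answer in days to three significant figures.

For the 1D instantaneous-source solution, setting ∂C/∂t = 0 at fixed x gives v²t² + 2Dt − x² = 0, so t = (√(D² + v²x²) − D)/v².
√(D² + v²x²) = √(0.051² + 0.70² × 6.2²) = 4.340; v² = 0.49.
t = (4.340 − 0.051)/0.49 = 8.75 days (vs. the pure-advection estimate x/v = 8.86 d).

8.75 days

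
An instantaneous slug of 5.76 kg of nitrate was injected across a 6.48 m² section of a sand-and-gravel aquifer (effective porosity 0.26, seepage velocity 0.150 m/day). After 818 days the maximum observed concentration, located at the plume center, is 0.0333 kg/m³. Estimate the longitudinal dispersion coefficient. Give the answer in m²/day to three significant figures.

1.03 m²/day

At the plume center C_max = M/(n_e·A·√(4πDt)), so D = M²/(4πt·(n_e·A·C_max)²).
n_e·A·C_max = 0.26 × 6.48 × 0.0333 = 0.05610 kg/m.
D = 5.76²/(4π × 818 × 0.05610²) = 1.03 m²/day.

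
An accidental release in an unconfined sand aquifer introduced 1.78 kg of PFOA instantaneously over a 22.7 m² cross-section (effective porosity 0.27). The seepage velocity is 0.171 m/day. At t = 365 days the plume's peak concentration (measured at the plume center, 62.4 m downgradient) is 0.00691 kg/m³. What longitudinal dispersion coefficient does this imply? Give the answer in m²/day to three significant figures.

0.385 m²/day

At the plume center C_max = M/(n_e·A·√(4πDt)), so D = M²/(4πt·(n_e·A·C_max)²).
n_e·A·C_max = 0.27 × 22.7 × 0.00691 = 0.04235 kg/m.
D = 1.78²/(4π × 365 × 0.04235²) = 0.385 m²/day.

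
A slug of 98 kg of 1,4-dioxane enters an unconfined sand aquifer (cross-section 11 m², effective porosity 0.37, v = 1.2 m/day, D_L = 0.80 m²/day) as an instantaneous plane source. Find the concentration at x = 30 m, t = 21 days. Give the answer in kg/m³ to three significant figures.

1.18 kg/m³

For an instantaneous plane source, C(x,t) = M/(n_e·A·√(4πDt)) · exp(−(x−vt)²/(4Dt)), with n_e·A the pore (flow) area.
Plume center vt = 1.2 × 21 = 25.2 m, so the well at 30 m is 4.8 m downgradient of the peak.
√(4πDt) = 14.53 m, giving peak height M/(n_e·A·√(4πDt)) = 98/(0.37 × 11 × 14.53) = 1.657 kg/m³.
(x−vt)²/(4Dt) = (4.8)²/(4 × 0.80 × 21) = 0.3429; exp(−0.3429) = 0.7097.
C = 1.657 × 0.7097 = 1.18 kg/m³.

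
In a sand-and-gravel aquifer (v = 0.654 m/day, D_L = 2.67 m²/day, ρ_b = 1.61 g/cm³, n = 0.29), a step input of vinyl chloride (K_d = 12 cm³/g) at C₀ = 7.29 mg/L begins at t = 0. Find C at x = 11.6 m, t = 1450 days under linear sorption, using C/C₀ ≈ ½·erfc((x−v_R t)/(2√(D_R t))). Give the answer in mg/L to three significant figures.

4.30 mg/L

Retardation factor R = 1 + ρ_b·K_d/n = 1 + 1.61 × 12/0.29 = 67.62.
Sorption retards both mechanisms: v_R = v/R = 0.009672 m/day, D_R = D/R = 0.03949 m²/day.
v_R·t = 0.009672 × 1450 = 14.0244 m; 2√(D_R t) = 15.13 m; argument = (11.6 − 14.0244)/15.13 = -0.1602.
C = C₀ × ½·erfc(-0.1602) = 7.29 × 0.5896 = 4.30 mg/L.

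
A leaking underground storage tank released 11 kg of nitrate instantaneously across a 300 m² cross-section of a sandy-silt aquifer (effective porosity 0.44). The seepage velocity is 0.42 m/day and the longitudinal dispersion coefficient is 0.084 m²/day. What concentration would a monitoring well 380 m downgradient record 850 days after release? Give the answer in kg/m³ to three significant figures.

For an instantaneous plane source, C(x,t) = M/(n_e·A·√(4πDt)) · exp(−(x−vt)²/(4Dt)), with n_e·A the pore (flow) area.
Plume center vt = 0.42 × 850 = 357 m, so the well at 380 m is 23 m downgradient of the peak.
√(4πDt) = 29.95 m, giving peak height M/(n_e·A·√(4πDt)) = 11/(0.44 × 300 × 29.95) = 0.002782 kg/m³.
(x−vt)²/(4Dt) = (23)²/(4 × 0.084 × 850) = 1.852; exp(−1.852) = 0.1569.
C = 0.002782 × 0.1569 = 0.000436 kg/m³.

0.000436 kg/m³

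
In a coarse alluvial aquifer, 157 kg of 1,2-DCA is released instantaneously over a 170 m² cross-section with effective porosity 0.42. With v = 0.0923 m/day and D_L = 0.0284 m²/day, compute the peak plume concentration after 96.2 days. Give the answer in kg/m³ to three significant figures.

The peak of an instantaneous 1D plume sits at x = vt; there the Gaussian factor is 1 and C_max = M/(n_e·A·√(4πDt)), where n_e·A is the pore area the mass is dissolved in.
√(4πDt) = √(4π × 0.0284 × 96.2) = 5.859 m, so C_max = 157/(0.42 × 170 × 5.859) = 0.375 kg/m³.

0.375 kg/m³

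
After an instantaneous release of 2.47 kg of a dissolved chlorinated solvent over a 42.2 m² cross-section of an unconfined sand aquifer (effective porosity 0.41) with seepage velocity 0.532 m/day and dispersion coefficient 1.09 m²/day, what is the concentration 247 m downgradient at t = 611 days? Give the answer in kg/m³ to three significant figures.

0.000159 kg/m³

For an instantaneous plane source, C(x,t) = M/(n_e·A·√(4πDt)) · exp(−(x−vt)²/(4Dt)), with n_e·A the pore (flow) area.
Plume center vt = 0.532 × 611 = 325.052 m, so the well at 247 m is 78.052 m upgradient of the peak.
√(4πDt) = 91.48 m, giving peak height M/(n_e·A·√(4πDt)) = 2.47/(0.41 × 42.2 × 91.48) = 0.001561 kg/m³.
(x−vt)²/(4Dt) = (-78.052)²/(4 × 1.09 × 611) = 2.287; exp(−2.287) = 0.1016.
C = 0.001561 × 0.1016 = 0.000159 kg/m³.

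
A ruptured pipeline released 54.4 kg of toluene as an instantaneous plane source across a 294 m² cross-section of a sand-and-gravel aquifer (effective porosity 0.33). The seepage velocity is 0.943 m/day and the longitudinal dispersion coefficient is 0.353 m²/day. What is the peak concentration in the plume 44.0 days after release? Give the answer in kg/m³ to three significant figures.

0.0401 kg/m³

The peak of an instantaneous 1D plume sits at x = vt; there the Gaussian factor is 1 and C_max = M/(n_e·A·√(4πDt)), where n_e·A is the pore area the mass is dissolved in.
√(4πDt) = √(4π × 0.353 × 44.0) = 13.97 m, so C_max = 54.4/(0.33 × 294 × 13.97) = 0.0401 kg/m³.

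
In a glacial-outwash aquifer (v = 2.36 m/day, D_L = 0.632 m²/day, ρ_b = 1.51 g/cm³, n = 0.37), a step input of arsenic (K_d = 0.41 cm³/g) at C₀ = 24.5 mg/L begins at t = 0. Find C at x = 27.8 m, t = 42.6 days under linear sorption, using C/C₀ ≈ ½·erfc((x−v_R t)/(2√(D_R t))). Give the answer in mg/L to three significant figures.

24.1 mg/L

Retardation factor R = 1 + ρ_b·K_d/n = 1 + 1.51 × 0.41/0.37 = 2.673.
Sorption retards both mechanisms: v_R = v/R = 0.8829 m/day, D_R = D/R = 0.2364 m²/day.
v_R·t = 0.8829 × 42.6 = 37.61154 m; 2√(D_R t) = 6.347 m; argument = (27.8 − 37.61154)/6.347 = -1.546.
C = C₀ × ½·erfc(-1.546) = 24.5 × 0.9856 = 24.1 mg/L.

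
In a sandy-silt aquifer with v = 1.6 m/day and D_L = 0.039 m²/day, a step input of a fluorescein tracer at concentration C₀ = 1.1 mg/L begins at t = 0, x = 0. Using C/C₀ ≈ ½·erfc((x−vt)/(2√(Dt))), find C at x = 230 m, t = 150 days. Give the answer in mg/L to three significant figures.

1.10 mg/L

For a continuous step input, C/C₀ ≈ ½·erfc((x−vt)/(2√(Dt))).
vt = 1.6 × 150 = 240 m and 2√(Dt) = 2√(0.039 × 150) = 4.837 m.
Argument (x−vt)/(2√(Dt)) = (230 − 240)/4.837 = -2.067; ½·erfc(-2.067) = 0.9983.
C = 1.1 × 0.9983 = 1.10 mg/L.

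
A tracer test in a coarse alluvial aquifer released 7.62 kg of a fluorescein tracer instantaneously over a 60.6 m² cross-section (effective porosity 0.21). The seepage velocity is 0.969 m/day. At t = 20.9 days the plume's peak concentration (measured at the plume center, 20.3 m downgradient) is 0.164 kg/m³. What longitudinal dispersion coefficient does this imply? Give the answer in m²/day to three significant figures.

At the plume center C_max = M/(n_e·A·√(4πDt)), so D = M²/(4πt·(n_e·A·C_max)²).
n_e·A·C_max = 0.21 × 60.6 × 0.164 = 2.087 kg/m.
D = 7.62²/(4π × 20.9 × 2.087²) = 0.0508 m²/day.

0.0508 m²/day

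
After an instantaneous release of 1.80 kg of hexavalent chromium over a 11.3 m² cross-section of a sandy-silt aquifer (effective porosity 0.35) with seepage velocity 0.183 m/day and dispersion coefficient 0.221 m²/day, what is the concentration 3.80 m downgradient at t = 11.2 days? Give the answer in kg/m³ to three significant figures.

0.0599 kg/m³

For an instantaneous plane source, C(x,t) = M/(n_e·A·√(4πDt)) · exp(−(x−vt)²/(4Dt)), with n_e·A the pore (flow) area.
Plume center vt = 0.183 × 11.2 = 2.0496 m, so the well at 3.80 m is 1.7504 m downgradient of the peak.
√(4πDt) = 5.577 m, giving peak height M/(n_e·A·√(4πDt)) = 1.80/(0.35 × 11.3 × 5.577) = 0.08161 kg/m³.
(x−vt)²/(4Dt) = (1.7504)²/(4 × 0.221 × 11.2) = 0.3095; exp(−0.3095) = 0.7338.
C = 0.08161 × 0.7338 = 0.0599 kg/m³.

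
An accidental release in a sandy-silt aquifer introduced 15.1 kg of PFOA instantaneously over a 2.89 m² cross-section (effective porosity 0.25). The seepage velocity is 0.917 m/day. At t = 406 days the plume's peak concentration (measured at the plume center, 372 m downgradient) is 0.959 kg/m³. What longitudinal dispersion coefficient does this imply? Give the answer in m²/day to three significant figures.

0.0931 m²/day

At the plume center C_max = M/(n_e·A·√(4πDt)), so D = M²/(4πt·(n_e·A·C_max)²).
n_e·A·C_max = 0.25 × 2.89 × 0.959 = 0.6929 kg/m.
D = 15.1²/(4π × 406 × 0.6929²) = 0.0931 m²/day.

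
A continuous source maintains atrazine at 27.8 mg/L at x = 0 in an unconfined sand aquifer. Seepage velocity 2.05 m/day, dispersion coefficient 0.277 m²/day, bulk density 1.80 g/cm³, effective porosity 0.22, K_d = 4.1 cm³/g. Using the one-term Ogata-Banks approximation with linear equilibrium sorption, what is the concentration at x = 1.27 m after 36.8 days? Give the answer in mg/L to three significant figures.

24.5 mg/L

Retardation factor R = 1 + ρ_b·K_d/n = 1 + 1.80 × 4.1/0.22 = 34.55.
Sorption retards both mechanisms: v_R = v/R = 0.05933 m/day, D_R = D/R = 0.008017 m²/day.
v_R·t = 0.05933 × 36.8 = 2.183344 m; 2√(D_R t) = 1.086 m; argument = (1.27 − 2.183344)/1.086 = -0.8410.
C = C₀ × ½·erfc(-0.8410) = 27.8 × 0.8828 = 24.5 mg/L.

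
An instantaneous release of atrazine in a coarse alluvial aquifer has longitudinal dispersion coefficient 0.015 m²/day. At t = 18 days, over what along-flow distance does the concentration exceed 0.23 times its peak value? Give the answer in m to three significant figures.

2.52 m

The plume is Gaussian with σ = √(2Dt) = √(2 × 0.015 × 18) = 0.7348 m.
C/C_peak = exp(−Δx²/(2σ²)) = 0.23 ⇒ Δx = σ·√(−2 ln 0.23) = 0.7348 × 1.714 = 1.259 m.
Width = 2Δx = 2.52 m.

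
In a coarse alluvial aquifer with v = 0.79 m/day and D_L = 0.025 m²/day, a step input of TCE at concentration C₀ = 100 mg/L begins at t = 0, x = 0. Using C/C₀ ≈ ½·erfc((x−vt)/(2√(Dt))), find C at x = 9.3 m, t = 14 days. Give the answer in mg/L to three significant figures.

For a continuous step input, C/C₀ ≈ ½·erfc((x−vt)/(2√(Dt))).
vt = 0.79 × 14 = 11.06 m and 2√(Dt) = 2√(0.025 × 14) = 1.183 m.
Argument (x−vt)/(2√(Dt)) = (9.3 − 11.06)/1.183 = -1.488; ½·erfc(-1.488) = 0.9823.
C = 100 × 0.9823 = 98.2 mg/L.

98.2 mg/L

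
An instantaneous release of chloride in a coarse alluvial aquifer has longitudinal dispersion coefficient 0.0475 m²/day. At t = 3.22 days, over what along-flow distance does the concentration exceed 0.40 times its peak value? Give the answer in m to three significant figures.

1.50 m

The plume is Gaussian with σ = √(2Dt) = √(2 × 0.0475 × 3.22) = 0.5531 m.
C/C_peak = exp(−Δx²/(2σ²)) = 0.40 ⇒ Δx = σ·√(−2 ln 0.40) = 0.5531 × 1.354 = 0.7489 m.
Width = 2Δx = 1.50 m.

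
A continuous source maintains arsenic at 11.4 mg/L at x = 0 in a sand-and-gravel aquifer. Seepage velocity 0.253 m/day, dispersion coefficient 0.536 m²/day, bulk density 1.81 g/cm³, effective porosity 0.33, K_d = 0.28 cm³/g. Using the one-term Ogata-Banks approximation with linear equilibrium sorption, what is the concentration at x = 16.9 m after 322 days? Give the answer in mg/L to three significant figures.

10.3 mg/L

Retardation factor R = 1 + ρ_b·K_d/n = 1 + 1.81 × 0.28/0.33 = 2.536.
Sorption retards both mechanisms: v_R = v/R = 0.09976 m/day, D_R = D/R = 0.2114 m²/day.
v_R·t = 0.09976 × 322 = 32.12272 m; 2√(D_R t) = 16.50 m; argument = (16.9 − 32.12272)/16.50 = -0.9226.
C = C₀ × ½·erfc(-0.9226) = 11.4 × 0.9040 = 10.3 mg/L.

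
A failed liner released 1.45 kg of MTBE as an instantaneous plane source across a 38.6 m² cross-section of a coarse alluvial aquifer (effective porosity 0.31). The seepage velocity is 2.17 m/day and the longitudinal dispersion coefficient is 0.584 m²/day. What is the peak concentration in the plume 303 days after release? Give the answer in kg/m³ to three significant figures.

The peak of an instantaneous 1D plume sits at x = vt; there the Gaussian factor is 1 and C_max = M/(n_e·A·√(4πDt)), where n_e·A is the pore area the mass is dissolved in.
√(4πDt) = √(4π × 0.584 × 303) = 47.16 m, so C_max = 1.45/(0.31 × 38.6 × 47.16) = 0.00257 kg/m³.

0.00257 kg/m³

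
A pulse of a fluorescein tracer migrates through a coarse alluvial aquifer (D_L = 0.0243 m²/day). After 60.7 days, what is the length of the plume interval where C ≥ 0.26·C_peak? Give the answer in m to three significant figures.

5.64 m

The plume is Gaussian with σ = √(2Dt) = √(2 × 0.0243 × 60.7) = 1.718 m.
C/C_peak = exp(−Δx²/(2σ²)) = 0.26 ⇒ Δx = σ·√(−2 ln 0.26) = 1.718 × 1.641 = 2.819 m.
Width = 2Δx = 5.64 m.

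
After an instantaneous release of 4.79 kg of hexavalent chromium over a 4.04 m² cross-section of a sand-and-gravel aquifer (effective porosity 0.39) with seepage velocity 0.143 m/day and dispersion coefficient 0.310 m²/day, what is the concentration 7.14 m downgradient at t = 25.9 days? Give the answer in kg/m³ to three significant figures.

0.210 kg/m³

For an instantaneous plane source, C(x,t) = M/(n_e·A·√(4πDt)) · exp(−(x−vt)²/(4Dt)), with n_e·A the pore (flow) area.
Plume center vt = 0.143 × 25.9 = 3.7037 m, so the well at 7.14 m is 3.4363 m downgradient of the peak.
√(4πDt) = 10.04 m, giving peak height M/(n_e·A·√(4πDt)) = 4.79/(0.39 × 4.04 × 10.04) = 0.3028 kg/m³.
(x−vt)²/(4Dt) = (3.4363)²/(4 × 0.310 × 25.9) = 0.3677; exp(−0.3677) = 0.6923.
C = 0.3028 × 0.6923 = 0.210 kg/m³.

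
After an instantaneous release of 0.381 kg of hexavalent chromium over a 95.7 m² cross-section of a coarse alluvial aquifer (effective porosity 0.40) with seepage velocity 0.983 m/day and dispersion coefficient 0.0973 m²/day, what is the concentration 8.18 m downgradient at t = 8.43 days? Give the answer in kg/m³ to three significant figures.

0.00309 kg/m³

For an instantaneous plane source, C(x,t) = M/(n_e·A·√(4πDt)) · exp(−(x−vt)²/(4Dt)), with n_e·A the pore (flow) area.
Plume center vt = 0.983 × 8.43 = 8.28669 m, so the well at 8.18 m is 0.10669 m upgradient of the peak.
√(4πDt) = 3.211 m, giving peak height M/(n_e·A·√(4πDt)) = 0.381/(0.40 × 95.7 × 3.211) = 0.003100 kg/m³.
(x−vt)²/(4Dt) = (-0.10669)²/(4 × 0.0973 × 8.43) = 0.003469; exp(−0.003469) = 0.9965.
C = 0.003100 × 0.9965 = 0.00309 kg/m³.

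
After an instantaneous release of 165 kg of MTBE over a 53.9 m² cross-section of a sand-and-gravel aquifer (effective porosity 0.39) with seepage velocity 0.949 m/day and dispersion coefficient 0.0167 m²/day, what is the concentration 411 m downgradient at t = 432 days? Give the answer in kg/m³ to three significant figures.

For an instantaneous plane source, C(x,t) = M/(n_e·A·√(4πDt)) · exp(−(x−vt)²/(4Dt)), with n_e·A the pore (flow) area.
Plume center vt = 0.949 × 432 = 409.968 m, so the well at 411 m is 1.032 m downgradient of the peak.
√(4πDt) = 9.521 m, giving peak height M/(n_e·A·√(4πDt)) = 165/(0.39 × 53.9 × 9.521) = 0.8244 kg/m³.
(x−vt)²/(4Dt) = (1.032)²/(4 × 0.0167 × 432) = 0.03691; exp(−0.03691) = 0.9638.
C = 0.8244 × 0.9638 = 0.795 kg/m³.

0.795 kg/m³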